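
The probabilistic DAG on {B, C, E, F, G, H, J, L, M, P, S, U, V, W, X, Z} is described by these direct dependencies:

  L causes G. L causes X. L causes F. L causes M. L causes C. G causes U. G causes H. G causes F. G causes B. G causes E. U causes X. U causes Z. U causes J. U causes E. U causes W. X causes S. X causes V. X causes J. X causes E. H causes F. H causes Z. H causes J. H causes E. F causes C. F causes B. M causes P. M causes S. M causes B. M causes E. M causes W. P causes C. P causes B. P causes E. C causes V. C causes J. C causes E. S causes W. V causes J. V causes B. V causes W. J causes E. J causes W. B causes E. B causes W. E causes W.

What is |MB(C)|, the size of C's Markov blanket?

The Markov blanket of a node is its parents, its children, and the other parents of its children.
Pa(C) = {F, L, P}.
C has children E, J, V.
Other parents of C's children:
  V also has parent X.
  J's other parents are H, U, V, X.
  parents(E) \ {C} = {B, G, H, J, M, P, U, X}.
MB(C) = {B, E, F, G, H, J, L, M, P, U, V, X}, which has 12 nodes.

12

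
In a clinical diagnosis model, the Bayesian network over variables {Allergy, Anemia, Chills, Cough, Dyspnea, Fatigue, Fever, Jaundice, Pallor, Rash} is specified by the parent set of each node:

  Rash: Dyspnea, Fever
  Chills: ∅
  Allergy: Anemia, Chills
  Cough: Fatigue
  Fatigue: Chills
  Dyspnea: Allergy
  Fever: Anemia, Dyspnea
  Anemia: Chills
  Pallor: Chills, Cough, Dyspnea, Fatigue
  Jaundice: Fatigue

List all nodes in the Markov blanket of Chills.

A node's Markov blanket = Pa ∪ Ch ∪ (parents of Ch other than the node itself).
Chills's parents: none.
Children of Chills: Allergy, Anemia, Fatigue, Pallor.
Other parents of Chills's children:
  Anemia has no other parent.
  Allergy's other parent is Anemia.
  Fatigue: no additional parents.
  parents(Pallor) \ {Chills} = {Cough, Dyspnea, Fatigue}.
Union: {} ∪ {Allergy, Anemia, Fatigue, Pallor} ∪ {Anemia, Cough, Dyspnea, Fatigue} = {Allergy, Anemia, Cough, Dyspnea, Fatigue, Pallor}.

{Allergy, Anemia, Cough, Dyspnea, Fatigue, Pallor}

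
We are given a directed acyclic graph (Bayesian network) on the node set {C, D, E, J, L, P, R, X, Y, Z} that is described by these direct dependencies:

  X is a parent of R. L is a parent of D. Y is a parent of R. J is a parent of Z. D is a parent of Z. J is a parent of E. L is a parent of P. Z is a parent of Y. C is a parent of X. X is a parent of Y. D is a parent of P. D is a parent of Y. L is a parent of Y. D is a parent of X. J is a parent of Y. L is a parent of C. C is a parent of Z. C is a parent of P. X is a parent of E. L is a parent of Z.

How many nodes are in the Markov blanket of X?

Children of X: E, R, Y.
X has parents C, D.
Other parents of X's children:
  parents(Y) \ {X} = {D, J, L, Z}.
  E also has parent J.
  R's other parent is Y.
MB(X) = {C, D, E, J, L, R, Y, Z}, which has 8 nodes.

8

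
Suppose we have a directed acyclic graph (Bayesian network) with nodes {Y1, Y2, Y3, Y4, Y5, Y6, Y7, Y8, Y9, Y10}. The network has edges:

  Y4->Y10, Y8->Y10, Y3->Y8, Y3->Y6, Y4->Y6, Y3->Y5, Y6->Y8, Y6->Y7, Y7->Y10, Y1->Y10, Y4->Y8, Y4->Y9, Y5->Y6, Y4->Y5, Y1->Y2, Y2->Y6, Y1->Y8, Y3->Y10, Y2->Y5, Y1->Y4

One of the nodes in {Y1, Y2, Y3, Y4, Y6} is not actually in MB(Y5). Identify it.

Parents of Y5: Y2, Y3, Y4.
Children of Y5: Y6.
Parents of each child, excluding Y5:
  Y6's other parents are Y2, Y3, Y4.
MB(Y5) = {Y2, Y3, Y4, Y6}.
Y1 is neither a parent, child, nor co-parent of Y5, so it does not belong.

Y1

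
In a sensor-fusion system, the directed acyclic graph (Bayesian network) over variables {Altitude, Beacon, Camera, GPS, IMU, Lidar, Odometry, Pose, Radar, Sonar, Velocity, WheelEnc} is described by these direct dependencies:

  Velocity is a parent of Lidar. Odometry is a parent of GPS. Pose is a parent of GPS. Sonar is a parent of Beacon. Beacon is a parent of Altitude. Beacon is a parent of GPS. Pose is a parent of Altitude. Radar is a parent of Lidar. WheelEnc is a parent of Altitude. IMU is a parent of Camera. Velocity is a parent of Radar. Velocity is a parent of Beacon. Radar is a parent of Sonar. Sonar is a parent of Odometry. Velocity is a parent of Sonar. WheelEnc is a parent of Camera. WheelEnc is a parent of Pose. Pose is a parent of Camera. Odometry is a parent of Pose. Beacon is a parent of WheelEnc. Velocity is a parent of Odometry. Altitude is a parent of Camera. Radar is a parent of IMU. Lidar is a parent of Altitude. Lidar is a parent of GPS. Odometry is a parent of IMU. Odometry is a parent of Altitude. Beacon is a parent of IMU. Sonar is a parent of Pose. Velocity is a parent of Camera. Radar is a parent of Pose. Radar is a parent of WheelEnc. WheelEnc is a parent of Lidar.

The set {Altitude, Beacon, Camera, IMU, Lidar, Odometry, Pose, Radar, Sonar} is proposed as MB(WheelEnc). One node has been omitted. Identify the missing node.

A node's Markov blanket = Pa ∪ Ch ∪ (parents of Ch other than the node itself).
WheelEnc's parents: Beacon, Radar.
WheelEnc has children Altitude, Camera, Lidar, Pose.
Other parents of WheelEnc's children:
  Pose also has parents Odometry, Radar, Sonar.
  Lidar's other parents are Radar, Velocity.
  Altitude's other parents are Beacon, Lidar, Odometry, Pose.
  Camera also has parents Altitude, IMU, Pose, Velocity.
MB(WheelEnc) = {Altitude, Beacon, Camera, IMU, Lidar, Odometry, Pose, Radar, Sonar, Velocity}.
Comparing with the claimed set, Velocity is missing.

Velocity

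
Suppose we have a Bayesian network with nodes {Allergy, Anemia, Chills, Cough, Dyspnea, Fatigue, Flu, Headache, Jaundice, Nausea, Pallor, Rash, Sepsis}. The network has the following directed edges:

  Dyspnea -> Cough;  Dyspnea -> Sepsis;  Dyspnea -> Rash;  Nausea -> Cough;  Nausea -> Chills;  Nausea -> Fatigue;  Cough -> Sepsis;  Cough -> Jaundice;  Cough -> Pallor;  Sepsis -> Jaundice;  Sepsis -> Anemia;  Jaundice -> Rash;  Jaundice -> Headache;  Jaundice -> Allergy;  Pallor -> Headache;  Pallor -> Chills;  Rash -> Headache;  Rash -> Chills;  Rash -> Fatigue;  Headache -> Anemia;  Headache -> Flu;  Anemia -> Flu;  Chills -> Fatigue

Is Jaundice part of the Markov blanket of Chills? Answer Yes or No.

No

By definition, MB(Chills) is built from Chills's parents, Chills's children, and the co-parents of Chills.
Chills has child Fatigue.
Parents of Chills: Nausea, Pallor, Rash.
Co-parents of Chills (other parents of its children):
  Fatigue: Nausea, Rash
MB(Chills) = {Fatigue, Nausea, Pallor, Rash}; Jaundice is not in this set.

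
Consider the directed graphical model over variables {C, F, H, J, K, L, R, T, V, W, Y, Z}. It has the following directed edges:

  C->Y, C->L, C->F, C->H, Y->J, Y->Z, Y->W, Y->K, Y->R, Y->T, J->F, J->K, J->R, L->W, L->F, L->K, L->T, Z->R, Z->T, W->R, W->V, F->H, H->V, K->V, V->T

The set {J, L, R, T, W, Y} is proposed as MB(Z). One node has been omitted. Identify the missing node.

The Markov blanket of a node is its parents, its children, and the other parents of its children.
Pa(Z) = {Y}.
Z's children: R, T.
Parents of each child, excluding Z:
  R also has parents J, W, Y.
  T also has parents L, V, Y.
MB(Z) = {J, L, R, T, V, W, Y}.
Comparing with the claimed set, V is missing.

V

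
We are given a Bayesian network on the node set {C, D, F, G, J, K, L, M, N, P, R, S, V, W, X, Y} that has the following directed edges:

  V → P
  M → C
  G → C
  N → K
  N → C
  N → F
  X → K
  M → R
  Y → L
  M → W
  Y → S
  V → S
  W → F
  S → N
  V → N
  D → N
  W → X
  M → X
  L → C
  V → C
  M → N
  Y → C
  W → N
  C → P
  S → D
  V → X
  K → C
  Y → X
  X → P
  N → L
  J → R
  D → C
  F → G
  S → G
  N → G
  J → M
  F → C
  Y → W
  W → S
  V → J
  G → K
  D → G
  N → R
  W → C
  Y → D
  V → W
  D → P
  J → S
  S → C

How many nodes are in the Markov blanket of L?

11

The Markov blanket of a node is its parents, its children, and the other parents of its children.
Pa(L) = {N, Y}.
L has child C.
Co-parents of L (other parents of its children):
  parents(C) \ {L} = {D, F, G, K, M, N, S, V, W, Y}.
MB(L) = {C, D, F, G, K, M, N, S, V, W, Y}, which has 11 nodes.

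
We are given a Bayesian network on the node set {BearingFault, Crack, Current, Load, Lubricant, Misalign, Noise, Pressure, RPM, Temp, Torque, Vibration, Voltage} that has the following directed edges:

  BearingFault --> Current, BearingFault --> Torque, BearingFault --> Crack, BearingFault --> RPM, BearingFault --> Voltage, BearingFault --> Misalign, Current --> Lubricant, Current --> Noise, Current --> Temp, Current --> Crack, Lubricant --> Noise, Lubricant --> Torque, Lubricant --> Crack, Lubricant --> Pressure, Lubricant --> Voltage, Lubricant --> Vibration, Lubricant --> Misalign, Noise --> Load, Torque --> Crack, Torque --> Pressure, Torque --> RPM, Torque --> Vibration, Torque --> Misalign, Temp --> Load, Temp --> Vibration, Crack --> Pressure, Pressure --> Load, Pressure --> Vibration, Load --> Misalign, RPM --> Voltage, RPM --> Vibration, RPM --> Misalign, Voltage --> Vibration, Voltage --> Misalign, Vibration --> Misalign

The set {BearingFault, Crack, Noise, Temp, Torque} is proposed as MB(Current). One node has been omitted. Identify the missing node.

By definition, MB(Current) is built from Current's parents, Current's children, and the co-parents of Current.
Current has parent BearingFault.
Ch(Current) = {Crack, Lubricant, Noise, Temp}.
Parents of each child, excluding Current:
  Lubricant: —
  Noise: Lubricant
  Temp: —
  Crack: BearingFault, Lubricant, Torque
MB(Current) = {BearingFault, Crack, Lubricant, Noise, Temp, Torque}.
Comparing with the claimed set, Lubricant is missing.

Lubricant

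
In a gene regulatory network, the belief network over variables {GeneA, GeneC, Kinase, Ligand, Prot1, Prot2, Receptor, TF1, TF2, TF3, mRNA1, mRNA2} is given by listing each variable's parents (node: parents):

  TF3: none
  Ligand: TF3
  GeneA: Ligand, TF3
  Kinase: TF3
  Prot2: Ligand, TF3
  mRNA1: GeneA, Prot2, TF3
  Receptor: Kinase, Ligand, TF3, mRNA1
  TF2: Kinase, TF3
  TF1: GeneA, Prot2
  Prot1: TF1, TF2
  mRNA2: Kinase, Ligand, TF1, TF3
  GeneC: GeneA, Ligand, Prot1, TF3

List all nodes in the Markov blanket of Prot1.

{GeneA, GeneC, Ligand, TF1, TF2, TF3}

The Markov blanket of a node is its parents, its children, and the other parents of its children.
Prot1's parents: TF1, TF2.
Prot1 has child GeneC.
For each child, the remaining parents (spouses of Prot1):
  parents(GeneC) \ {Prot1} = {GeneA, Ligand, TF3}.
MB(Prot1) = {GeneA, GeneC, Ligand, TF1, TF2, TF3}.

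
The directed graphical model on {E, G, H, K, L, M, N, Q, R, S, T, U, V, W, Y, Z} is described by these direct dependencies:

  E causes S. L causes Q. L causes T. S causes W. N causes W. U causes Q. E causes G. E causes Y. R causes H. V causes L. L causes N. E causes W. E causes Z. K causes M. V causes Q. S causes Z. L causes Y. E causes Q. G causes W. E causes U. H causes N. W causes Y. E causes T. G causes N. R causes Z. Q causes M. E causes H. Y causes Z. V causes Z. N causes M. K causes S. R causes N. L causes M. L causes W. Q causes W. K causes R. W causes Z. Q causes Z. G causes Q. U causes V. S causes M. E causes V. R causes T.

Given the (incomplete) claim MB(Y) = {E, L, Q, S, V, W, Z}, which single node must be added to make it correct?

R

Recall MB(v) = parents ∪ children ∪ spouses, where spouses are the other parents of v's children.
Children of Y: Z.
Y's parents: E, L, W.
Other parents of Y's children:
  parents(Z) \ {Y} = {E, Q, R, S, V, W}.
MB(Y) = {E, L, Q, R, S, V, W, Z}.
Comparing with the claimed set, R is missing.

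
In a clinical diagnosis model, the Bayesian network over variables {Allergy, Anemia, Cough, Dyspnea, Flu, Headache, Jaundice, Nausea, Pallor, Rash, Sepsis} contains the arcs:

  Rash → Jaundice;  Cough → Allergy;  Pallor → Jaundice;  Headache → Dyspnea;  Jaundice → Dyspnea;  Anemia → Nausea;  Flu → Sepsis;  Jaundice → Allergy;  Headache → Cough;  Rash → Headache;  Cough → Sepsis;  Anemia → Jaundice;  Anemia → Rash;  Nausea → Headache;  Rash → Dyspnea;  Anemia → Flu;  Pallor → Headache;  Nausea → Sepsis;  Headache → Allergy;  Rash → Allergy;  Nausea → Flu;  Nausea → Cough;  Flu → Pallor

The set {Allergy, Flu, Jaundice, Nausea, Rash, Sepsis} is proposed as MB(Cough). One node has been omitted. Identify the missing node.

Cough's children: Allergy, Sepsis.
Cough has parents Headache, Nausea.
Co-parents of Cough (other parents of its children):
  Allergy: Headache, Jaundice, Rash
  Sepsis: Flu, Nausea
MB(Cough) = {Allergy, Flu, Headache, Jaundice, Nausea, Rash, Sepsis}.
Comparing with the claimed set, Headache is missing.

Headache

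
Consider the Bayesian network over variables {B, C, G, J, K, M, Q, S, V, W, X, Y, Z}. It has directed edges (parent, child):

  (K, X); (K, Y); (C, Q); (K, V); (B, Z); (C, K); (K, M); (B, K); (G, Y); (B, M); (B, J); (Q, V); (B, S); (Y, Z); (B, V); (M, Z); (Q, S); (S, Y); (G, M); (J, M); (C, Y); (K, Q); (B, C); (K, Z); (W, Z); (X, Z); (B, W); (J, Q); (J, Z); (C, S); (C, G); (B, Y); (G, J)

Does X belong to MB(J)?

Yes

X is a co-parent of J: both are parents of Z.
So X ∈ MB(J).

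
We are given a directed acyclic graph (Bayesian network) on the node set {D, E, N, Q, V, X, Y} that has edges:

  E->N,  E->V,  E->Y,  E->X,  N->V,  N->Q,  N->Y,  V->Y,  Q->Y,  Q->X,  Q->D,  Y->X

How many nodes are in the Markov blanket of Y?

5

Recall MB(v) = parents ∪ children ∪ spouses, where spouses are the other parents of v's children.
Parents of Y: E, N, Q, V.
Children of Y: X.
Parents of each child, excluding Y:
  parents(X) \ {Y} = {E, Q}.
MB(Y) = {E, N, Q, V, X}, which has 5 nodes.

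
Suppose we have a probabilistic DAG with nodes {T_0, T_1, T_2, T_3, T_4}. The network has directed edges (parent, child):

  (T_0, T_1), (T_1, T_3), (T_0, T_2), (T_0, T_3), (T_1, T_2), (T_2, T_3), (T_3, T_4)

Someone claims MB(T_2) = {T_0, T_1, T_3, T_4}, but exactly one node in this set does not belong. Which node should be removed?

Recall MB(v) = parents ∪ children ∪ spouses, where spouses are the other parents of v's children.
Parents of T_2: T_0, T_1.
T_2's children: T_3.
Parents of each child, excluding T_2:
  parents(T_3) \ {T_2} = {T_0, T_1}.
MB(T_2) = {T_0, T_1, T_3}.
T_4 is neither a parent, child, nor co-parent of T_2, so it does not belong.

T_4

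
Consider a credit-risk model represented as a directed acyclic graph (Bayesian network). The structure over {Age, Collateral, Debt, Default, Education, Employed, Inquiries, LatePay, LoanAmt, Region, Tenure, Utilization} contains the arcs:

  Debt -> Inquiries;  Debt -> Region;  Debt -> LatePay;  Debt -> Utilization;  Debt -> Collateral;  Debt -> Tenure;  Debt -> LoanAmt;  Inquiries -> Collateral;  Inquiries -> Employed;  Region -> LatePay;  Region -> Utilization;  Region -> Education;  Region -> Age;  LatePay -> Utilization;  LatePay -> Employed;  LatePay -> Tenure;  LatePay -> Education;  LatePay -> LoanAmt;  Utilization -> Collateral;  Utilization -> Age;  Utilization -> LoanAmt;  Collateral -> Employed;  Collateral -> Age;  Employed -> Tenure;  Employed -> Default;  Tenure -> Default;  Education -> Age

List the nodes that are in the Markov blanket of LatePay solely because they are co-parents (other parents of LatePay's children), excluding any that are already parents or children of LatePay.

{Collateral, Inquiries}

Children of LatePay: Education, Employed, LoanAmt, Tenure, Utilization.
  parents(Utilization) \ {LatePay} = {Debt, Region}.
  Employed's other parents are Collateral, Inquiries.
  Tenure also has parents Debt, Employed.
  Education also has parent Region.
  LoanAmt also has parents Debt, Utilization.
Excluding nodes already adjacent to LatePay (Debt, Education, Employed, LoanAmt, Region, Tenure, Utilization), the co-parent-only contribution is {Collateral, Inquiries}.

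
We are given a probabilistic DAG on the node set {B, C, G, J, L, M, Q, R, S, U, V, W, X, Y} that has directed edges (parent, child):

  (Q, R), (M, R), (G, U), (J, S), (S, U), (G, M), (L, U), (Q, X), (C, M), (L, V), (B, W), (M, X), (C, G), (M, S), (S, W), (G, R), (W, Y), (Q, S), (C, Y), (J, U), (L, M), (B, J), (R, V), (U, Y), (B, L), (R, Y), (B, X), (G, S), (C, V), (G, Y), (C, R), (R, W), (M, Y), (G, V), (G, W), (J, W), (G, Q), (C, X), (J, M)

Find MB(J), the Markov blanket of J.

J's children: M, S, U, W.
Pa(J) = {B}.
Co-parents of J (other parents of its children):
  M also has parents C, G, L.
  parents(S) \ {J} = {G, M, Q}.
  parents(U) \ {J} = {G, L, S}.
  W's other parents are B, G, R, S.
Taking the union gives {B, C, G, L, M, Q, R, S, U, W}.

{B, C, G, L, M, Q, R, S, U, W}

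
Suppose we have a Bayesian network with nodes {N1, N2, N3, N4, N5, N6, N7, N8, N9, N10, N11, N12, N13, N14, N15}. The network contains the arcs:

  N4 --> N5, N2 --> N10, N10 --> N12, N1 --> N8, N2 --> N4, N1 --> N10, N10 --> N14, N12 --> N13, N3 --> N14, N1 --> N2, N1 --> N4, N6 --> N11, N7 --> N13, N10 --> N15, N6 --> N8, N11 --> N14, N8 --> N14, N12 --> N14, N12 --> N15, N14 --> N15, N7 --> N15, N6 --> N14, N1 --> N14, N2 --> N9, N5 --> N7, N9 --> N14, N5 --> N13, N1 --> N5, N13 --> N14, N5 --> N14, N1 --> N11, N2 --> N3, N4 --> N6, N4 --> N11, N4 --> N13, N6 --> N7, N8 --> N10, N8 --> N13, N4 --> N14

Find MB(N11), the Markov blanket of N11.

{N1, N3, N4, N5, N6, N8, N9, N10, N12, N13, N14}

The Markov blanket of a node is its parents, its children, and the other parents of its children.
Parents of N11: N1, N4, N6.
Ch(N11) = {N14}.
For each child, the remaining parents (spouses of N11):
  N14's other parents are N1, N3, N4, N5, N6, N8, N9, N10, N12, N13.
Taking the union gives {N1, N3, N4, N5, N6, N8, N9, N10, N12, N13, N14}.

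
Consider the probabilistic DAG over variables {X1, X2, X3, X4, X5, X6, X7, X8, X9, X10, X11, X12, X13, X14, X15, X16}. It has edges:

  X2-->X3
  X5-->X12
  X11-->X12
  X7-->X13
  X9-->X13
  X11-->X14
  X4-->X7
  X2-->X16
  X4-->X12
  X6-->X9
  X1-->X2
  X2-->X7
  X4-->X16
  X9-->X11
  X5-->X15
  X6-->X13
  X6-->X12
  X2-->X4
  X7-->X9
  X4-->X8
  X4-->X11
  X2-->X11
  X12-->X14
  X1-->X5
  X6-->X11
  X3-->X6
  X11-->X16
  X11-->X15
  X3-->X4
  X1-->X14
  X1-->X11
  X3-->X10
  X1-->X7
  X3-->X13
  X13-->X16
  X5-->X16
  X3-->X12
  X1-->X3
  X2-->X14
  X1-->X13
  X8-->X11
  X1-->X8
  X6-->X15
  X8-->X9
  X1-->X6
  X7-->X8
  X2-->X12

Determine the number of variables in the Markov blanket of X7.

8

Pa(X7) = {X1, X2, X4}.
Ch(X7) = {X8, X9, X13}.
Parents of each child, excluding X7:
  X8: X1, X4
  X9: X6, X8
  X13: X1, X3, X6, X9
MB(X7) = {X1, X2, X3, X4, X6, X8, X9, X13}, which has 8 nodes.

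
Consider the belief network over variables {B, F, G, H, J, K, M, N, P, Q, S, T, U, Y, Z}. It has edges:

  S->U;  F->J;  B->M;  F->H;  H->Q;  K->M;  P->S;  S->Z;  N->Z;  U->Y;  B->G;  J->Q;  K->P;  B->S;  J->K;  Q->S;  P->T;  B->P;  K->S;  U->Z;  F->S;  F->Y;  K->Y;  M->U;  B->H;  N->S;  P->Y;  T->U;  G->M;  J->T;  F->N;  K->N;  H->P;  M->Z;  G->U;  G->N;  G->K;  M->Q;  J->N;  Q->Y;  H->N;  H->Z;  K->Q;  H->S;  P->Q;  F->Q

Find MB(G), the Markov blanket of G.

{B, F, H, J, K, M, N, S, T, U}

By definition, MB(G) is built from G's parents, G's children, and the co-parents of G.
Ch(G) = {K, M, N, U}.
Pa(G) = {B}.
Co-parents of G (other parents of its children):
  K: J
  M: B, K
  N: F, H, J, K
  U: M, S, T
MB(G) = {B, F, H, J, K, M, N, S, T, U}.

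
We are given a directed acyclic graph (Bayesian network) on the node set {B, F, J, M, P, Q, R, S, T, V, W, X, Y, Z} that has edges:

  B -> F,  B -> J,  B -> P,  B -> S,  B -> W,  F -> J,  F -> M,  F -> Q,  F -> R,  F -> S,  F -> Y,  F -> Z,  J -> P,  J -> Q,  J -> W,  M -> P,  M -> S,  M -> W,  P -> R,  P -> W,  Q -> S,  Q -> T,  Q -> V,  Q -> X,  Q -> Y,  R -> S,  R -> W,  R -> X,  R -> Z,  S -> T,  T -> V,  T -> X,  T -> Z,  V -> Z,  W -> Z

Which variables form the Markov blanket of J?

{B, F, M, P, Q, R, W}

The Markov blanket of a node is its parents, its children, and the other parents of its children.
J's parents: B, F.
Ch(J) = {P, Q, W}.
Parents of each child, excluding J:
  parents(P) \ {J} = {B, M}.
  Q also has parent F.
  W also has parents B, M, P, R.
Taking the union gives {B, F, M, P, Q, R, W}.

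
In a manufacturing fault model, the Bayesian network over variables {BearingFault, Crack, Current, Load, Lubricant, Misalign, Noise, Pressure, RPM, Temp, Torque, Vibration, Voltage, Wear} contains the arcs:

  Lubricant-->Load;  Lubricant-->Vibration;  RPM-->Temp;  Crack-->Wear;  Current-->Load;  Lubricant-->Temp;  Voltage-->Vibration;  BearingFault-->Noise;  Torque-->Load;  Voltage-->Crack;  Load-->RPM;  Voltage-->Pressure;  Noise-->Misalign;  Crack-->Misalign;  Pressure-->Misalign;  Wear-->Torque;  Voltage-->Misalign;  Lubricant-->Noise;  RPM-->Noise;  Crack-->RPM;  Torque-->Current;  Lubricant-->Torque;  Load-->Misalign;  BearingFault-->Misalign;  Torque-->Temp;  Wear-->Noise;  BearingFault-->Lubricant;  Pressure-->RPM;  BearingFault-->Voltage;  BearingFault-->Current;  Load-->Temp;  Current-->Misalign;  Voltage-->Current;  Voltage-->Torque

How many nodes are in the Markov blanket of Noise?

Recall MB(v) = parents ∪ children ∪ spouses, where spouses are the other parents of v's children.
Noise has parents BearingFault, Lubricant, RPM, Wear.
Ch(Noise) = {Misalign}.
For each child, the remaining parents (spouses of Noise):
  Misalign: BearingFault, Crack, Current, Load, Pressure, Voltage
MB(Noise) = {BearingFault, Crack, Current, Load, Lubricant, Misalign, Pressure, RPM, Voltage, Wear}, which has 10 nodes.

10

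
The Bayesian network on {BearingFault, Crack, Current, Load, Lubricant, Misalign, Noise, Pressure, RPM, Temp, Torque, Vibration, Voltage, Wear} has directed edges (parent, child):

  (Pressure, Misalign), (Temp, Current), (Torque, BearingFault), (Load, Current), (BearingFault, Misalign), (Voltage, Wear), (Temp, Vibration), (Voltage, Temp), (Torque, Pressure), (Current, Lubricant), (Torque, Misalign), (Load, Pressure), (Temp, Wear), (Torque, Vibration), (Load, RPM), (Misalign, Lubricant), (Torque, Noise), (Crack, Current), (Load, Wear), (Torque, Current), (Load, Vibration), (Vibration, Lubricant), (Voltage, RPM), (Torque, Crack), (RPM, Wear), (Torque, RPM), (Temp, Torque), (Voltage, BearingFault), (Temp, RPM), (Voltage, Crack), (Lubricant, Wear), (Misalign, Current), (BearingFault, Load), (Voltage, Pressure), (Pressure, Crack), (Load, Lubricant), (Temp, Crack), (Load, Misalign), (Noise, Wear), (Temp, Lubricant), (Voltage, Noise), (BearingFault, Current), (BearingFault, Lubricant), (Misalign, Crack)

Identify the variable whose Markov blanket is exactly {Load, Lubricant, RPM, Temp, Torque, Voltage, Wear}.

The target node must have every member of {Load, Lubricant, RPM, Temp, Torque, Voltage, Wear} as a parent, child, or co-parent, and no others.
Parents of Noise: Torque, Voltage; children: Wear; co-parents: Load, Lubricant, RPM, Temp, Voltage.
These exactly cover the given set, so the node is Noise.

Noise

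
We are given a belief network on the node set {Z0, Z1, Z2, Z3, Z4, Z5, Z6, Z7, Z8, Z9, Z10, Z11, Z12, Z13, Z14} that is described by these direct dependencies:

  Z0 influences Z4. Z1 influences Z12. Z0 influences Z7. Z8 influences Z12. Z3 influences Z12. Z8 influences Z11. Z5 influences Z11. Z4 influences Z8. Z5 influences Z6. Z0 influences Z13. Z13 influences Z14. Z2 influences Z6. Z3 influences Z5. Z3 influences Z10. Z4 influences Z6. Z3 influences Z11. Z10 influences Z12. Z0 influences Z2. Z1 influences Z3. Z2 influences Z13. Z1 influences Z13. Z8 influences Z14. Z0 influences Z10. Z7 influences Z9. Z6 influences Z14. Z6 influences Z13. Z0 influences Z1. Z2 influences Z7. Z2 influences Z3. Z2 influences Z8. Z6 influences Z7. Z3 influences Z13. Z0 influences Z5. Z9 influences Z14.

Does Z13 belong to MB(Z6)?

Yes

Z13 is a child of Z6.
So Z13 ∈ MB(Z6).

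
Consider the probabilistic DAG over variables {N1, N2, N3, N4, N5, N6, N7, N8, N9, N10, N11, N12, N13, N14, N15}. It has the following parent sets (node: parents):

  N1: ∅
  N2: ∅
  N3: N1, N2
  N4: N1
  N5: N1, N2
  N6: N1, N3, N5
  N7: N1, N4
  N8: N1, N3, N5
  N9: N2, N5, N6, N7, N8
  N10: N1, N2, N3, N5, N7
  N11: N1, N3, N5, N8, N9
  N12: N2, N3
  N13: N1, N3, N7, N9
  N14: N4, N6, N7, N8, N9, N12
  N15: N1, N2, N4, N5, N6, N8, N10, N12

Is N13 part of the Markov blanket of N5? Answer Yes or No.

No

The Markov blanket of a node is its parents, its children, and the other parents of its children.
Parents of N5: N1, N2.
Ch(N5) = {N6, N8, N9, N10, N11, N15}.
Parents of each child, excluding N5:
  N6: N1, N3
  N8: N1, N3
  N9: N2, N6, N7, N8
  N10: N1, N2, N3, N7
  N11: N1, N3, N8, N9
  N15: N1, N2, N4, N6, N8, N10, N12
MB(N5) = {N1, N2, N3, N4, N6, N7, N8, N9, N10, N11, N12, N15}; N13 is not in this set.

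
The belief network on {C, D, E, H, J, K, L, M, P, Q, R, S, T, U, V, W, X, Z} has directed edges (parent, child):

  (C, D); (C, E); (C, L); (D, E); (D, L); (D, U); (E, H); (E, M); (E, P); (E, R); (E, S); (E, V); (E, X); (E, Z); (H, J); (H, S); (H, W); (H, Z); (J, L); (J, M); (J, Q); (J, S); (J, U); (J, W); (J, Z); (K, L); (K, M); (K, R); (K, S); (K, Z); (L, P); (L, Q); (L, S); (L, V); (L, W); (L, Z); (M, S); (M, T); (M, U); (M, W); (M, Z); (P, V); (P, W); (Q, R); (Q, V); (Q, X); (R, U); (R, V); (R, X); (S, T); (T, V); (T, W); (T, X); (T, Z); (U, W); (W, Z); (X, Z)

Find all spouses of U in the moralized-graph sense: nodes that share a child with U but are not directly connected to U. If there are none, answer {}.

Children of U: W.
  W also has parents H, J, L, M, P, T.
Excluding nodes already adjacent to U (D, J, M, R, W), the co-parent-only contribution is {H, L, P, T}.

{H, L, P, T}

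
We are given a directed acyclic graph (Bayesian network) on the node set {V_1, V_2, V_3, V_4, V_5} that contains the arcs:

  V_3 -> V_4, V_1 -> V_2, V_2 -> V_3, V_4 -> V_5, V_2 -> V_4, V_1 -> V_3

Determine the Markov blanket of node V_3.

{V_1, V_2, V_4}

Recall MB(v) = parents ∪ children ∪ spouses, where spouses are the other parents of v's children.
Parents of V_3: V_1, V_2.
Children of V_3: V_4.
Other parents of V_3's children:
  V_4: V_2
Taking the union gives {V_1, V_2, V_4}.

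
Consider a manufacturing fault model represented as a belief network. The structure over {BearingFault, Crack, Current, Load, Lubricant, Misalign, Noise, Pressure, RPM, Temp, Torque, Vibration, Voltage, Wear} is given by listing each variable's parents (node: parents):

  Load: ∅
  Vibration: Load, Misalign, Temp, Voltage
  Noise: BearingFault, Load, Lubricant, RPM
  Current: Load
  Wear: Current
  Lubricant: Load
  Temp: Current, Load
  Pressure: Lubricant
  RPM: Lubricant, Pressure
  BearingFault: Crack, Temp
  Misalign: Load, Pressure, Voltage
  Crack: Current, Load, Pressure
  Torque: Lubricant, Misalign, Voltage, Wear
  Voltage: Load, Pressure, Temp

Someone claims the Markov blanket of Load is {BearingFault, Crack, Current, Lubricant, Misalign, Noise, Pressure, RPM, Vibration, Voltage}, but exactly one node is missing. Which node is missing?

The Markov blanket of a node is its parents, its children, and the other parents of its children.
Load's children: Crack, Current, Lubricant, Misalign, Noise, Temp, Vibration, Voltage.
Load has no parents.
Parents of each child, excluding Load:
  Lubricant: —
  Current: —
  Temp: Current
  Voltage: Pressure, Temp
  Misalign: Pressure, Voltage
  Crack: Current, Pressure
  Noise: BearingFault, Lubricant, RPM
  Vibration: Misalign, Temp, Voltage
MB(Load) = {BearingFault, Crack, Current, Lubricant, Misalign, Noise, Pressure, RPM, Temp, Vibration, Voltage}.
Comparing with the claimed set, Temp is missing.

Temp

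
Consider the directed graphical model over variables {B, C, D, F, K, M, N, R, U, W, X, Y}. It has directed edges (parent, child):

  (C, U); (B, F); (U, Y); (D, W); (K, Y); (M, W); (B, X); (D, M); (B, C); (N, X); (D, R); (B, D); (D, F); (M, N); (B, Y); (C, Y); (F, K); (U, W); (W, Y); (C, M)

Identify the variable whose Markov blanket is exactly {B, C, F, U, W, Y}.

K

The target node must have every member of {B, C, F, U, W, Y} as a parent, child, or co-parent, and no others.
Parents of K: F; children: Y; co-parents: B, C, U, W.
These exactly cover the given set, so the node is K.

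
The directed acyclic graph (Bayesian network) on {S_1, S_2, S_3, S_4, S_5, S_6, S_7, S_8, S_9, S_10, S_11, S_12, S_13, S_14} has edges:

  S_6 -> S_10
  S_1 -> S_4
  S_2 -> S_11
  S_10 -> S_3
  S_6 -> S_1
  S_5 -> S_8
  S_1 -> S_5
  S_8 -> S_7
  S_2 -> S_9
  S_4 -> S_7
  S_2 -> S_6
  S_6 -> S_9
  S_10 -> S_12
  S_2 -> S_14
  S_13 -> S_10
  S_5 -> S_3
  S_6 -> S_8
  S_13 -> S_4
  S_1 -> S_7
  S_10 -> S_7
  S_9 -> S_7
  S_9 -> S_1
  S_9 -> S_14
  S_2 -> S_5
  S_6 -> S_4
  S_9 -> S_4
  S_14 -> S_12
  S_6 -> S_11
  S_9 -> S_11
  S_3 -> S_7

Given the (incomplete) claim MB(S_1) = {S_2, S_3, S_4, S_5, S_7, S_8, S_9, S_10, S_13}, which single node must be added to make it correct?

Children of S_1: S_4, S_5, S_7.
Parents of S_1: S_6, S_9.
Co-parents of S_1 (other parents of its children):
  S_5 also has parent S_2.
  S_4 also has parents S_6, S_9, S_13.
  parents(S_7) \ {S_1} = {S_3, S_4, S_8, S_9, S_10}.
MB(S_1) = {S_2, S_3, S_4, S_5, S_6, S_7, S_8, S_9, S_10, S_13}.
Comparing with the claimed set, S_6 is missing.

S_6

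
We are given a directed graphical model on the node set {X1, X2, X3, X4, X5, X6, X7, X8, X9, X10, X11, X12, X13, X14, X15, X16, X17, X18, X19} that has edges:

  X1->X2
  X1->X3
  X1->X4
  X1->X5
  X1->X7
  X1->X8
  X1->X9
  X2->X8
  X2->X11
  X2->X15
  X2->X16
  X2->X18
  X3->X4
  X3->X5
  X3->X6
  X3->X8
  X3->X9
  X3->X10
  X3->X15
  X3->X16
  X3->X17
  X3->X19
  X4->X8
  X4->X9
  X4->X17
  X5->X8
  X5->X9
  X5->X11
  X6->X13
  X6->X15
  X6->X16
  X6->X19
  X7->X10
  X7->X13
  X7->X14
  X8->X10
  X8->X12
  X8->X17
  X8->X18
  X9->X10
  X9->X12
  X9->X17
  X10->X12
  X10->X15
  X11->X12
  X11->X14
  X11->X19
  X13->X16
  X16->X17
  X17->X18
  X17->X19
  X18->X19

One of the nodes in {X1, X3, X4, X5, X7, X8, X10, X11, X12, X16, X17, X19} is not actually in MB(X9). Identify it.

Children of X9: X10, X12, X17.
Pa(X9) = {X1, X3, X4, X5}.
For each child, the remaining parents (spouses of X9):
  X10 also has parents X3, X7, X8.
  X12 also has parents X8, X10, X11.
  X17's other parents are X3, X4, X8, X16.
MB(X9) = {X1, X3, X4, X5, X7, X8, X10, X11, X12, X16, X17}.
X19 is neither a parent, child, nor co-parent of X9, so it does not belong.

X19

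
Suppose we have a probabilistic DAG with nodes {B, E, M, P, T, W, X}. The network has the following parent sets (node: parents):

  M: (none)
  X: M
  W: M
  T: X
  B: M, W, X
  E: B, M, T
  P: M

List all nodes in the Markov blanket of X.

Parents of X: M.
X's children: B, T.
For each child, the remaining parents (spouses of X):
  T: no additional parents.
  B also has parents M, W.
Union: {M} ∪ {B, T} ∪ {M, W} = {B, M, T, W}.

{B, M, T, W}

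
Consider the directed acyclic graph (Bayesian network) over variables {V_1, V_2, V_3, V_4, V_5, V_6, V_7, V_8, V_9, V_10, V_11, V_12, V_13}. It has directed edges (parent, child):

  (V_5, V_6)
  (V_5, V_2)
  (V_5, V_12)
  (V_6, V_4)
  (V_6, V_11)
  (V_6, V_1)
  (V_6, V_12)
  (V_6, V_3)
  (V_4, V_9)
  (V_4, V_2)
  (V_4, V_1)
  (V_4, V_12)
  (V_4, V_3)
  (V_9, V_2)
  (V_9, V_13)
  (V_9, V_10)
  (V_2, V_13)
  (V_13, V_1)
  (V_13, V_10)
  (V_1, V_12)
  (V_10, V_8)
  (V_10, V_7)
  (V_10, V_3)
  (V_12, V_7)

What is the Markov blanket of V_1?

V_1's parents: V_4, V_6, V_13.
V_1 has child V_12.
Parents of each child, excluding V_1:
  V_12's other parents are V_4, V_5, V_6.
Taking the union gives {V_4, V_5, V_6, V_12, V_13}.

{V_4, V_5, V_6, V_12, V_13}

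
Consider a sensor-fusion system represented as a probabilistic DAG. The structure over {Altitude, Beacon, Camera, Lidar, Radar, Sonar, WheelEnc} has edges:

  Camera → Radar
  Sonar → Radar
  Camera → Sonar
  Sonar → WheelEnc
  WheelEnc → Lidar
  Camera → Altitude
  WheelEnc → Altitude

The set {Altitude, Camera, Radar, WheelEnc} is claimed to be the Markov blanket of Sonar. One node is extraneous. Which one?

Recall MB(v) = parents ∪ children ∪ spouses, where spouses are the other parents of v's children.
Sonar's children: Radar, WheelEnc.
Sonar's parents: Camera.
Parents of each child, excluding Sonar:
  Radar: Camera
  WheelEnc: —
MB(Sonar) = {Camera, Radar, WheelEnc}.
Altitude is neither a parent, child, nor co-parent of Sonar, so it does not belong.

Altitude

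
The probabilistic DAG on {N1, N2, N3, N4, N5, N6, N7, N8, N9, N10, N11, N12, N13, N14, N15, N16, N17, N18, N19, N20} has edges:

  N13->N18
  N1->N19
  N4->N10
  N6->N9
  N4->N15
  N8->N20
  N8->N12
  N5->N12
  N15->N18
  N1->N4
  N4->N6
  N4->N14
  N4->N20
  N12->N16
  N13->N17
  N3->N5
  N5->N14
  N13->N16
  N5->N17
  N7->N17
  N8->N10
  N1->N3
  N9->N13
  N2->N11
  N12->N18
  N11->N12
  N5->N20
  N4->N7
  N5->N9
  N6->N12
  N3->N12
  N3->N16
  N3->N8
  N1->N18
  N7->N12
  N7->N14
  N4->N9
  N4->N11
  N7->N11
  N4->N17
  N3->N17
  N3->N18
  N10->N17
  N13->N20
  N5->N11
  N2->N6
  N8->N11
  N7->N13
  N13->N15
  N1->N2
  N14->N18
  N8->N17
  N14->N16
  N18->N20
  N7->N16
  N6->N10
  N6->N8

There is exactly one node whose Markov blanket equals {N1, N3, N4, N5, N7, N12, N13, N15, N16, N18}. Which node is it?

N14

The target node must have every member of {N1, N3, N4, N5, N7, N12, N13, N15, N16, N18} as a parent, child, or co-parent, and no others.
Parents of N14: N4, N5, N7; children: N16, N18; co-parents: N1, N3, N7, N12, N13, N15.
These exactly cover the given set, so the node is N14.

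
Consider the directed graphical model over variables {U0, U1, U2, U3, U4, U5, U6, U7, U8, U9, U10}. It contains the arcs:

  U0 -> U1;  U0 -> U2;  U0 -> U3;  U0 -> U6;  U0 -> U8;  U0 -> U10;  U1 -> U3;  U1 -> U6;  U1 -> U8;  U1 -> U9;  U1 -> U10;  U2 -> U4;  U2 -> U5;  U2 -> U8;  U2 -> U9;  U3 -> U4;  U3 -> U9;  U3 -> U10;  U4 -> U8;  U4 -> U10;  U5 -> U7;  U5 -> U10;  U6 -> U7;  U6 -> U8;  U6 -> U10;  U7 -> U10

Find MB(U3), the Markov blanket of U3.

{U0, U1, U2, U4, U5, U6, U7, U9, U10}

Children of U3: U4, U9, U10.
U3's parents: U0, U1.
For each child, the remaining parents (spouses of U3):
  U4 also has parent U2.
  U9 also has parents U1, U2.
  U10's other parents are U0, U1, U4, U5, U6, U7.
Union: {U0, U1} ∪ {U4, U9, U10} ∪ {U0, U1, U2, U4, U5, U6, U7} = {U0, U1, U2, U4, U5, U6, U7, U9, U10}.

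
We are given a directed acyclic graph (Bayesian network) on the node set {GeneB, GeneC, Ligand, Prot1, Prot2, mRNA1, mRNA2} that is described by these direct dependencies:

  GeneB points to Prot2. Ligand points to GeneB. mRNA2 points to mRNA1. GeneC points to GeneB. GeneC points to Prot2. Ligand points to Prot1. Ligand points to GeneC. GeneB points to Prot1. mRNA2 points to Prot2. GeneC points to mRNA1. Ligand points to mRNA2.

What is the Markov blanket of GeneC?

By definition, MB(GeneC) is built from GeneC's parents, GeneC's children, and the co-parents of GeneC.
Pa(GeneC) = {Ligand}.
Ch(GeneC) = {GeneB, Prot2, mRNA1}.
For each child, the remaining parents (spouses of GeneC):
  parents(GeneB) \ {GeneC} = {Ligand}.
  Prot2's other parents are GeneB, mRNA2.
  mRNA1 also has parent mRNA2.
Union: {Ligand} ∪ {GeneB, Prot2, mRNA1} ∪ {GeneB, Ligand, mRNA2} = {GeneB, Ligand, Prot2, mRNA1, mRNA2}.

{GeneB, Ligand, Prot2, mRNA1, mRNA2}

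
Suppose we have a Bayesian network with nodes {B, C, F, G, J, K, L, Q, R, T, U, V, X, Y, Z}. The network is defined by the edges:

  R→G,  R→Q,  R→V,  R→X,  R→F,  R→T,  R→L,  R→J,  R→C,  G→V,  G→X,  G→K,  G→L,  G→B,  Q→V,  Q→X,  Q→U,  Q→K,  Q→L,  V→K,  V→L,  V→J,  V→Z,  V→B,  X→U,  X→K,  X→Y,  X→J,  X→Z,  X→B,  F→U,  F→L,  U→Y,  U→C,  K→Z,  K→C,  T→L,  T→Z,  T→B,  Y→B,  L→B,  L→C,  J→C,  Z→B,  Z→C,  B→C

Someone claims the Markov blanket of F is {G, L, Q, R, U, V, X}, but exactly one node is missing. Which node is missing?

F has parent R.
Children of F: L, U.
For each child, the remaining parents (spouses of F):
  U: Q, X
  L: G, Q, R, T, V
MB(F) = {G, L, Q, R, T, U, V, X}.
Comparing with the claimed set, T is missing.

T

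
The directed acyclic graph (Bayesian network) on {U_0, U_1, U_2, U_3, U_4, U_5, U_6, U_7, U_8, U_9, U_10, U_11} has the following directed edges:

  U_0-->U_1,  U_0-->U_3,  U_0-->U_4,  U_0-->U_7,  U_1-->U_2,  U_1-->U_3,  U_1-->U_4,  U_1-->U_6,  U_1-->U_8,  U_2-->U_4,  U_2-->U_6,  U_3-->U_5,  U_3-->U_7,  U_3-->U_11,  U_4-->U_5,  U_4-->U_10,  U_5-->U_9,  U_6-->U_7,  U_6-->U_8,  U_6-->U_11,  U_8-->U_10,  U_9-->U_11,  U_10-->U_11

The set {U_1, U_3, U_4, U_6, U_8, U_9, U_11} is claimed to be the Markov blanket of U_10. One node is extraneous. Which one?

U_10 has parents U_4, U_8.
Children of U_10: U_11.
For each child, the remaining parents (spouses of U_10):
  U_11 also has parents U_3, U_6, U_9.
MB(U_10) = {U_3, U_4, U_6, U_8, U_9, U_11}.
U_1 is neither a parent, child, nor co-parent of U_10, so it does not belong.

U_1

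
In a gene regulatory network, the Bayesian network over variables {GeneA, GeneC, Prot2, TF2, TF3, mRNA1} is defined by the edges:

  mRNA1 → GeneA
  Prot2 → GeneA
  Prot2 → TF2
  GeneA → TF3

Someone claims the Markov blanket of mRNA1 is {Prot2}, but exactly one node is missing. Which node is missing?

By definition, MB(mRNA1) is built from mRNA1's parents, mRNA1's children, and the co-parents of mRNA1.
Pa(mRNA1) = {}.
Ch(mRNA1) = {GeneA}.
Co-parents of mRNA1 (other parents of its children):
  parents(GeneA) \ {mRNA1} = {Prot2}.
MB(mRNA1) = {GeneA, Prot2}.
Comparing with the claimed set, GeneA is missing.

GeneA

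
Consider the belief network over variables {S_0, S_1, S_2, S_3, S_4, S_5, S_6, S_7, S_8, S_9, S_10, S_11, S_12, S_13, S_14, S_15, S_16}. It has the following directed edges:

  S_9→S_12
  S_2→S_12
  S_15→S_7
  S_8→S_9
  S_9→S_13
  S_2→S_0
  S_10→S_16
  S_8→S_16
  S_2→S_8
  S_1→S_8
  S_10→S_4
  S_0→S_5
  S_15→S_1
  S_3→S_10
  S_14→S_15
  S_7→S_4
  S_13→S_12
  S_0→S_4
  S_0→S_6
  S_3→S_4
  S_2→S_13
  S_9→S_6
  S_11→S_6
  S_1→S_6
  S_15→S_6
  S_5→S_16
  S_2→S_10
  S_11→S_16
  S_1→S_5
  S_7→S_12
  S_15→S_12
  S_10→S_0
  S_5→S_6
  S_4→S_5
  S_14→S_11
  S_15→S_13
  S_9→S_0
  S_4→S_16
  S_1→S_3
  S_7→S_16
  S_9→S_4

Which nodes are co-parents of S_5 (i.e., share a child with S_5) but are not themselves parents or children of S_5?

{S_7, S_8, S_9, S_10, S_11, S_15}

Children of S_5: S_6, S_16.
  S_16's other parents are S_4, S_7, S_8, S_10, S_11.
  parents(S_6) \ {S_5} = {S_0, S_1, S_9, S_11, S_15}.
Excluding nodes already adjacent to S_5 (S_0, S_1, S_4, S_6, S_16), the co-parent-only contribution is {S_7, S_8, S_9, S_10, S_11, S_15}.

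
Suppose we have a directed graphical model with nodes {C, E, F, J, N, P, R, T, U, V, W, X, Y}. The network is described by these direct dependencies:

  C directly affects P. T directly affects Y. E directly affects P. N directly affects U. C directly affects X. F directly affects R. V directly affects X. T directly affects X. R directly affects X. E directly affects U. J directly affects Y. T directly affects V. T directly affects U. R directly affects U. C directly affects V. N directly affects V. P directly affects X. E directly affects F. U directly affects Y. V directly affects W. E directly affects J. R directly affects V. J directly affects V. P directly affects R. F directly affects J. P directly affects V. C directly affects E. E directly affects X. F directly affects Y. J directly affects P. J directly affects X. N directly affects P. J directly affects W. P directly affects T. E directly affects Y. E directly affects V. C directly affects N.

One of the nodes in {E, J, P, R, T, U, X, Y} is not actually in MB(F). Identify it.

By definition, MB(F) is built from F's parents, F's children, and the co-parents of F.
Ch(F) = {J, R, Y}.
Parents of F: E.
For each child, the remaining parents (spouses of F):
  J's other parent is E.
  R's other parent is P.
  Y also has parents E, J, T, U.
MB(F) = {E, J, P, R, T, U, Y}.
X is neither a parent, child, nor co-parent of F, so it does not belong.

X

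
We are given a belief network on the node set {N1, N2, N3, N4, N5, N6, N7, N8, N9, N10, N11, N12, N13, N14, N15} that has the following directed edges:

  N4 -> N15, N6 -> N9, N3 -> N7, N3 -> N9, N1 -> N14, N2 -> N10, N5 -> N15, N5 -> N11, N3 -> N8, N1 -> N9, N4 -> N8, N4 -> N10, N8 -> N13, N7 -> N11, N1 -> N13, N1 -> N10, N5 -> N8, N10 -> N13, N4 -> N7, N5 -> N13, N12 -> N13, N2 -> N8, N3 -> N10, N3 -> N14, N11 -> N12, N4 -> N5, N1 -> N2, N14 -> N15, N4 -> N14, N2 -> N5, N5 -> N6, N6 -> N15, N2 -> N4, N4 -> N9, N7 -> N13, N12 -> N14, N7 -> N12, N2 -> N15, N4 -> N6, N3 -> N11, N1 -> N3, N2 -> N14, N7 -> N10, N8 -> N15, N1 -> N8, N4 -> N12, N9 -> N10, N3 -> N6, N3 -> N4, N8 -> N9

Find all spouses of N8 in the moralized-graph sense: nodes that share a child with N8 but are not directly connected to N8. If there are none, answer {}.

{N6, N7, N10, N12, N14}

Children of N8: N9, N13, N15.
  N9's other parents are N1, N3, N4, N6.
  parents(N13) \ {N8} = {N1, N5, N7, N10, N12}.
  N15 also has parents N2, N4, N5, N6, N14.
Excluding nodes already adjacent to N8 (N1, N2, N3, N4, N5, N9, N13, N15), the co-parent-only contribution is {N6, N7, N10, N12, N14}.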